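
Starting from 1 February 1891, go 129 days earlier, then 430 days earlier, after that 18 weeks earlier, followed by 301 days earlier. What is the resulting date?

Counting back 129 days from February 1, 1891:
Going back 1 day from February 1, 1891 reaches the end of the previous month; 129 − 1 = 128 left.
January 1891 has 31 days: 128 − 31 = 97 left.
December 1890 has 31 days: 97 − 31 = 66 left.
November 1890 has 30 days: 66 − 30 = 36 left.
October 1890 has 31 days: 36 − 31 = 5 left.
September 1890 has 30 days; 30 − 5 = 25 → September 25, 1890.
Subtracting 430 days from September 25, 1890:
Going back 25 days from September 25, 1890 reaches the end of the previous month; 430 − 25 = 405 left.
August 1890 has 31 days: 405 − 31 = 374 left.
July 1890 has 31 days: 374 − 31 = 343 left.
June 1890 has 30 days: 343 − 30 = 313 left.
May 1890 has 31 days: 313 − 31 = 282 left.
April 1890 has 30 days: 282 − 30 = 252 left.
March 1890 has 31 days: 252 − 31 = 221 left.
February 1890 has 28 days (1890 is not a leap year): 221 − 28 = 193 left.
January 1890 has 31 days: 193 − 31 = 162 left.
December 1889 has 31 days: 162 − 31 = 131 left.
November 1889 has 30 days: 131 − 30 = 101 left.
October 1889 has 31 days: 101 − 31 = 70 left.
September 1889 has 30 days: 70 − 30 = 40 left.
August 1889 has 31 days: 40 − 31 = 9 left.
July 1889 has 31 days; 31 − 9 = 22 → July 22, 1889.
Going back 18 weeks (= 126 days) from July 22, 1889:
Going back 22 days from July 22, 1889 reaches the end of the previous month; 126 − 22 = 104 left.
June 1889 has 30 days: 104 − 30 = 74 left.
May 1889 has 31 days: 74 − 31 = 43 left.
April 1889 has 30 days: 43 − 30 = 13 left.
March 1889 has 31 days; 31 − 13 = 18 → March 18, 1889.
Counting back 301 days from March 18, 1889:
Going back 18 days from March 18, 1889 reaches the end of the previous month; 301 − 18 = 283 left.
February 1889 has 28 days (1889 is not a leap year): 283 − 28 = 255 left.
January 1889 has 31 days: 255 − 31 = 224 left.
December 1888 has 31 days: 224 − 31 = 193 left.
November 1888 has 30 days: 193 − 30 = 163 left.
October 1888 has 31 days: 163 − 31 = 132 left.
September 1888 has 30 days: 132 − 30 = 102 left.
August 1888 has 31 days: 102 − 31 = 71 left.
July 1888 has 31 days: 71 − 31 = 40 left.
June 1888 has 30 days: 40 − 30 = 10 left.
May 1888 has 31 days; 31 − 10 = 21 → May 21, 1888.

May 21, 1888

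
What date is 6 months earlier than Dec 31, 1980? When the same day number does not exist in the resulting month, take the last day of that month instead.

June 30, 1980

Going back 6 months from December 31, 1980.
month 12 − 6 = 6 → June 1980.
June 1980 has only 30 days and the start was day 31, so the date clamps to June 30, 1980.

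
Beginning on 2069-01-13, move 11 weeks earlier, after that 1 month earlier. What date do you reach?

Going back 11 weeks (= 77 days) from January 13, 2069:
Going back 13 days from January 13, 2069 reaches the end of the previous month; 77 − 13 = 64 left.
December 2068 has 31 days: 64 − 31 = 33 left.
November 2068 has 30 days: 33 − 30 = 3 left.
October 2068 has 31 days; 31 − 3 = 28 → October 28, 2068.
Going back 1 month from October 28, 2068:
month 10 − 1 = 9 → September 2068.
Day 28 is valid in September, giving September 28, 2068.

September 28, 2068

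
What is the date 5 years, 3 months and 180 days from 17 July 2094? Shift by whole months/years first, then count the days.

Counting forward 5 years, 3 months and 180 days from July 17, 2094: first the month/year part, then the days.
+5 years → 2099; month 7 + 3 = 10 → October 2099.
Day 17 is valid in October, giving October 17, 2099.
Now add 180 days from October 17, 2099.
October has 31 days, so 31 − 17 = 14 days remain after October 17, 2099; 180 − 14 = 166 left.
November 2099 has 30 days: 166 − 30 = 136 left.
December 2099 has 31 days: 136 − 31 = 105 left.
January 2100 has 31 days: 105 − 31 = 74 left.
February 2100 has 28 days (2100 is not a leap year (divisible by 100 but not 400)): 74 − 28 = 46 left.
March 2100 has 31 days: 46 − 31 = 15 left.
15 days into April 2100 → April 15, 2100.

April 15, 2100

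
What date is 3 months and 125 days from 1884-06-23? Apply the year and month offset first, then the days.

Counting forward 3 months and 125 days from June 23, 1884: first the month/year part, then the days.
month 6 + 3 = 9 → September 1884.
Day 23 is valid in September, giving September 23, 1884.
Now add 125 days from September 23, 1884.
September has 30 days, so 30 − 23 = 7 days remain after September 23, 1884; 125 − 7 = 118 left.
October 1884 has 31 days: 118 − 31 = 87 left.
November 1884 has 30 days: 87 − 30 = 57 left.
December 1884 has 31 days: 57 − 31 = 26 left.
26 days into January 1885 → January 26, 1885.

January 26, 1885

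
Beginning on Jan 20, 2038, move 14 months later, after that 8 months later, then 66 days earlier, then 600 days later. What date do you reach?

Adding 14 months from January 20, 2038:
month 1 + 14 = 15, which is month 3 of year 2039 → March 2039.
Day 20 is valid in March, giving March 20, 2039.
Counting forward 8 months from March 20, 2039:
month 3 + 8 = 11 → November 2039.
Day 20 is valid in November, giving November 20, 2039.
Subtracting 66 days from November 20, 2039:
Going back 20 days from November 20, 2039 reaches the end of the previous month; 66 − 20 = 46 left.
October 2039 has 31 days: 46 − 31 = 15 left.
September 2039 has 30 days; 30 − 15 = 15 → September 15, 2039.
Advancing 600 days from September 15, 2039:
September has 30 days, so 30 − 15 = 15 days remain after September 15, 2039; 600 − 15 = 585 left.
October 2039 has 31 days: 585 − 31 = 554 left.
November 2039 has 30 days: 554 − 30 = 524 left.
December 2039 has 31 days: 524 − 31 = 493 left.
January 2040 has 31 days: 493 − 31 = 462 left.
February 2040 has 29 days (2040 is a leap year): 462 − 29 = 433 left.
March 2040 has 31 days: 433 − 31 = 402 left.
April 2040 has 30 days: 402 − 30 = 372 left.
May 2040 has 31 days: 372 − 31 = 341 left.
June 2040 has 30 days: 341 − 30 = 311 left.
July 2040 has 31 days: 311 − 31 = 280 left.
August 2040 has 31 days: 280 − 31 = 249 left.
September 2040 has 30 days: 249 − 30 = 219 left.
October 2040 has 31 days: 219 − 31 = 188 left.
November 2040 has 30 days: 188 − 30 = 158 left.
December 2040 has 31 days: 158 − 31 = 127 left.
January 2041 has 31 days: 127 − 31 = 96 left.
February 2041 has 28 days (2041 is not a leap year): 96 − 28 = 68 left.
March 2041 has 31 days: 68 − 31 = 37 left.
April 2041 has 30 days: 37 − 30 = 7 left.
7 days into May 2041 → May 7, 2041.

May 7, 2041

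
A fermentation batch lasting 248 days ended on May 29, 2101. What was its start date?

Subtracting 248 days from May 29, 2101.
Going back 29 days from May 29, 2101 reaches the end of the previous month; 248 − 29 = 219 left.
April 2101 has 30 days: 219 − 30 = 189 left.
March 2101 has 31 days: 189 − 31 = 158 left.
February 2101 has 28 days (2101 is not a leap year): 158 − 28 = 130 left.
January 2101 has 31 days: 130 − 31 = 99 left.
December 2100 has 31 days: 99 − 31 = 68 left.
November 2100 has 30 days: 68 − 30 = 38 left.
October 2100 has 31 days: 38 − 31 = 7 left.
September 2100 has 30 days; 30 − 7 = 23 → September 23, 2100.

September 23, 2100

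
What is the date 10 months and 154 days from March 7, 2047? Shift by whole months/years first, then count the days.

Counting forward 10 months and 154 days from March 7, 2047: first the month/year part, then the days.
month 3 + 10 = 13, which is month 1 of year 2048 → January 2048.
Day 7 is valid in January, giving January 7, 2048.
Now add 154 days from January 7, 2048.
January has 31 days, so 31 − 7 = 24 days remain after January 7, 2048; 154 − 24 = 130 left.
February 2048 has 29 days (2048 is a leap year): 130 − 29 = 101 left.
March 2048 has 31 days: 101 − 31 = 70 left.
April 2048 has 30 days: 70 − 30 = 40 left.
May 2048 has 31 days: 40 − 31 = 9 left.
9 days into June 2048 → June 9, 2048.

June 9, 2048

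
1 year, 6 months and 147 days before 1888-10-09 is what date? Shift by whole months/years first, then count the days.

Subtracting 1 year, 6 months and 147 days from October 9, 1888: first the month/year part, then the days.
-1 year → 1887; month 10 − 6 = 4 → April 1887.
Day 9 is valid in April, giving April 9, 1887.
Now subtract 147 days from April 9, 1887.
Going back 9 days from April 9, 1887 reaches the end of the previous month; 147 − 9 = 138 left.
March 1887 has 31 days: 138 − 31 = 107 left.
February 1887 has 28 days (1887 is not a leap year): 107 − 28 = 79 left.
January 1887 has 31 days: 79 − 31 = 48 left.
December 1886 has 31 days: 48 − 31 = 17 left.
November 1886 has 30 days; 30 − 17 = 13 → November 13, 1886.

November 13, 1886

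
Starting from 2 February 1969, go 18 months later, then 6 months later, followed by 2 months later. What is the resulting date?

April 2, 1971

Advancing 18 months from February 2, 1969:
month 2 + 18 = 20, which is month 8 of year 1970 → August 1970.
Day 2 is valid in August, giving August 2, 1970.
Counting forward 6 months from August 2, 1970:
month 8 + 6 = 14, which is month 2 of year 1971 → February 1971.
Day 2 is valid in February, giving February 2, 1971.
Adding 2 months from February 2, 1971:
month 2 + 2 = 4 → April 1971.
Day 2 is valid in April, giving April 2, 1971.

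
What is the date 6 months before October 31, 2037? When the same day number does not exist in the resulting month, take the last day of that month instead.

Counting back 6 months from October 31, 2037.
month 10 − 6 = 4 → April 2037.
April 2037 has only 30 days and the start was day 31, so the date clamps to April 30, 2037.

April 30, 2037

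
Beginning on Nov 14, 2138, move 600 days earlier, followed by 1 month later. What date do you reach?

April 24, 2137

Subtracting 600 days from November 14, 2138:
Going back 14 days from November 14, 2138 reaches the end of the previous month; 600 − 14 = 586 left.
October 2138 has 31 days: 586 − 31 = 555 left.
September 2138 has 30 days: 555 − 30 = 525 left.
August 2138 has 31 days: 525 − 31 = 494 left.
July 2138 has 31 days: 494 − 31 = 463 left.
June 2138 has 30 days: 463 − 30 = 433 left.
May 2138 has 31 days: 433 − 31 = 402 left.
April 2138 has 30 days: 402 − 30 = 372 left.
March 2138 has 31 days: 372 − 31 = 341 left.
February 2138 has 28 days (2138 is not a leap year): 341 − 28 = 313 left.
January 2138 has 31 days: 313 − 31 = 282 left.
December 2137 has 31 days: 282 − 31 = 251 left.
November 2137 has 30 days: 251 − 30 = 221 left.
October 2137 has 31 days: 221 − 31 = 190 left.
September 2137 has 30 days: 190 − 30 = 160 left.
August 2137 has 31 days: 160 − 31 = 129 left.
July 2137 has 31 days: 129 − 31 = 98 left.
June 2137 has 30 days: 98 − 30 = 68 left.
May 2137 has 31 days: 68 − 31 = 37 left.
April 2137 has 30 days: 37 − 30 = 7 left.
March 2137 has 31 days; 31 − 7 = 24 → March 24, 2137.
Adding 1 month from March 24, 2137:
month 3 + 1 = 4 → April 2137.
Day 24 is valid in April, giving April 24, 2137.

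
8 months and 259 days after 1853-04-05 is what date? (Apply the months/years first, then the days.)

August 21, 1854

Adding 8 months and 259 days from April 5, 1853: first the month/year part, then the days.
month 4 + 8 = 12 → December 1853.
Day 5 is valid in December, giving December 5, 1853.
Now add 259 days from December 5, 1853.
December has 31 days, so 31 − 5 = 26 days remain after December 5, 1853; 259 − 26 = 233 left.
January 1854 has 31 days: 233 − 31 = 202 left.
February 1854 has 28 days (1854 is not a leap year): 202 − 28 = 174 left.
March 1854 has 31 days: 174 − 31 = 143 left.
April 1854 has 30 days: 143 − 30 = 113 left.
May 1854 has 31 days: 113 − 31 = 82 left.
June 1854 has 30 days: 82 − 30 = 52 left.
July 1854 has 31 days: 52 − 31 = 21 left.
21 days into August 1854 → August 21, 1854.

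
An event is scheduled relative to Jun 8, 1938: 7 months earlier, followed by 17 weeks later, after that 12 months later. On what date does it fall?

Going back 7 months from June 8, 1938:
month 6 − 7 = -1, which is month 11 of year 1937 → November 1937.
Day 8 is valid in November, giving November 8, 1937.
Counting forward 17 weeks (= 119 days) from November 8, 1937:
November has 30 days, so 30 − 8 = 22 days remain after November 8, 1937; 119 − 22 = 97 left.
December 1937 has 31 days: 97 − 31 = 66 left.
January 1938 has 31 days: 66 − 31 = 35 left.
February 1938 has 28 days (1938 is not a leap year): 35 − 28 = 7 left.
7 days into March 1938 → March 7, 1938.
Adding 12 months from March 7, 1938:
month 3 + 12 = 15, which is month 3 of year 1939 → March 1939.
Day 7 is valid in March, giving March 7, 1939.

March 7, 1939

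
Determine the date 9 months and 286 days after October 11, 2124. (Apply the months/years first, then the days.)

Adding 9 months and 286 days from October 11, 2124: first the month/year part, then the days.
month 10 + 9 = 19, which is month 7 of year 2125 → July 2125.
Day 11 is valid in July, giving July 11, 2125.
Now add 286 days from July 11, 2125.
July has 31 days, so 31 − 11 = 20 days remain after July 11, 2125; 286 − 20 = 266 left.
August 2125 has 31 days: 266 − 31 = 235 left.
September 2125 has 30 days: 235 − 30 = 205 left.
October 2125 has 31 days: 205 − 31 = 174 left.
November 2125 has 30 days: 174 − 30 = 144 left.
December 2125 has 31 days: 144 − 31 = 113 left.
January 2126 has 31 days: 113 − 31 = 82 left.
February 2126 has 28 days (2126 is not a leap year): 82 − 28 = 54 left.
March 2126 has 31 days: 54 − 31 = 23 left.
23 days into April 2126 → April 23, 2126.

April 23, 2126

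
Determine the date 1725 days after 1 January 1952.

September 21, 1956

Adding 1725 days from January 1, 1952.
January has 31 days, so 31 − 1 = 30 days remain after January 1, 1952; 1725 − 30 = 1695 left.
February 1952 has 29 days (1952 is a leap year): 1695 − 29 = 1666 left.
March 1952 has 31 days: 1666 − 31 = 1635 left.
April 1952 has 30 days: 1635 − 30 = 1605 left.
May 1952 has 31 days: 1605 − 31 = 1574 left.
June 1952 has 30 days: 1574 − 30 = 1544 left.
July 1952 has 31 days: 1544 − 31 = 1513 left.
August 1952 has 31 days: 1513 − 31 = 1482 left.
September 1952 has 30 days: 1482 − 30 = 1452 left.
October 1952 has 31 days: 1452 − 31 = 1421 left.
November 1952 has 30 days: 1421 − 30 = 1391 left.
December 1952 has 31 days: 1391 − 31 = 1360 left.
January 1953 has 31 days: 1360 − 31 = 1329 left.
February 1953 has 28 days (1953 is not a leap year): 1329 − 28 = 1301 left.
March 1953 has 31 days: 1301 − 31 = 1270 left.
April 1953 has 30 days: 1270 − 30 = 1240 left.
May 1953 has 31 days: 1240 − 31 = 1209 left.
June 1953 has 30 days: 1209 − 30 = 1179 left.
July 1953 has 31 days: 1179 − 31 = 1148 left.
August 1953 has 31 days: 1148 − 31 = 1117 left.
September 1953 has 30 days: 1117 − 30 = 1087 left.
October 1953 has 31 days: 1087 − 31 = 1056 left.
November 1953 has 30 days: 1056 − 30 = 1026 left.
December 1953 has 31 days: 1026 − 31 = 995 left.
January 1954 has 31 days: 995 − 31 = 964 left.
February 1954 has 28 days (1954 is not a leap year): 964 − 28 = 936 left.
March 1954 has 31 days: 936 − 31 = 905 left.
April 1954 has 30 days: 905 − 30 = 875 left.
May 1954 has 31 days: 875 − 31 = 844 left.
June 1954 has 30 days: 844 − 30 = 814 left.
July 1954 has 31 days: 814 − 31 = 783 left.
August 1954 has 31 days: 783 − 31 = 752 left.
September 1954 has 30 days: 752 − 30 = 722 left.
October 1954 has 31 days: 722 − 31 = 691 left.
November 1954 has 30 days: 691 − 30 = 661 left.
December 1954 has 31 days: 661 − 31 = 630 left.
January 1955 has 31 days: 630 − 31 = 599 left.
February 1955 has 28 days (1955 is not a leap year): 599 − 28 = 571 left.
March 1955 has 31 days: 571 − 31 = 540 left.
April 1955 has 30 days: 540 − 30 = 510 left.
May 1955 has 31 days: 510 − 31 = 479 left.
June 1955 has 30 days: 479 − 30 = 449 left.
July 1955 has 31 days: 449 − 31 = 418 left.
August 1955 has 31 days: 418 − 31 = 387 left.
September 1955 has 30 days: 387 − 30 = 357 left.
October 1955 has 31 days: 357 − 31 = 326 left.
November 1955 has 30 days: 326 − 30 = 296 left.
December 1955 has 31 days: 296 − 31 = 265 left.
January 1956 has 31 days: 265 − 31 = 234 left.
February 1956 has 29 days (1956 is a leap year): 234 − 29 = 205 left.
March 1956 has 31 days: 205 − 31 = 174 left.
April 1956 has 30 days: 174 − 30 = 144 left.
May 1956 has 31 days: 144 − 31 = 113 left.
June 1956 has 30 days: 113 − 30 = 83 left.
July 1956 has 31 days: 83 − 31 = 52 left.
August 1956 has 31 days: 52 − 31 = 21 left.
21 days into September 1956 → September 21, 1956.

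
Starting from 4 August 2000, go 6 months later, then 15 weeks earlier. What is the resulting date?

October 22, 2000

Adding 6 months from August 4, 2000:
month 8 + 6 = 14, which is month 2 of year 2001 → February 2001.
Day 4 is valid in February, giving February 4, 2001.
Going back 15 weeks (= 105 days) from February 4, 2001:
Going back 4 days from February 4, 2001 reaches the end of the previous month; 105 − 4 = 101 left.
January 2001 has 31 days: 101 − 31 = 70 left.
December 2000 has 31 days: 70 − 31 = 39 left.
November 2000 has 30 days: 39 − 30 = 9 left.
October 2000 has 31 days; 31 − 9 = 22 → October 22, 2000.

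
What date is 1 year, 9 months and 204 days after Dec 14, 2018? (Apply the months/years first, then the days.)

Advancing 1 year, 9 months and 204 days from December 14, 2018: first the month/year part, then the days.
+1 year → 2019; month 12 + 9 = 21, which is month 9 of year 2020 → September 2020.
Day 14 is valid in September, giving September 14, 2020.
Now add 204 days from September 14, 2020.
September has 30 days, so 30 − 14 = 16 days remain after September 14, 2020; 204 − 16 = 188 left.
October 2020 has 31 days: 188 − 31 = 157 left.
November 2020 has 30 days: 157 − 30 = 127 left.
December 2020 has 31 days: 127 − 31 = 96 left.
January 2021 has 31 days: 96 − 31 = 65 left.
February 2021 has 28 days (2021 is not a leap year): 65 − 28 = 37 left.
March 2021 has 31 days: 37 − 31 = 6 left.
6 days into April 2021 → April 6, 2021.

April 6, 2021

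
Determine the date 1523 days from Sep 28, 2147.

Counting forward 1523 days from September 28, 2147.
September has 30 days, so 30 − 28 = 2 days remain after September 28, 2147; 1523 − 2 = 1521 left.
October 2147 has 31 days: 1521 − 31 = 1490 left.
November 2147 has 30 days: 1490 − 30 = 1460 left.
December 2147 has 31 days: 1460 − 31 = 1429 left.
January 2148 has 31 days: 1429 − 31 = 1398 left.
February 2148 has 29 days (2148 is a leap year): 1398 − 29 = 1369 left.
March 2148 has 31 days: 1369 − 31 = 1338 left.
April 2148 has 30 days: 1338 − 30 = 1308 left.
May 2148 has 31 days: 1308 − 31 = 1277 left.
June 2148 has 30 days: 1277 − 30 = 1247 left.
July 2148 has 31 days: 1247 − 31 = 1216 left.
August 2148 has 31 days: 1216 − 31 = 1185 left.
September 2148 has 30 days: 1185 − 30 = 1155 left.
October 2148 has 31 days: 1155 − 31 = 1124 left.
November 2148 has 30 days: 1124 − 30 = 1094 left.
December 2148 has 31 days: 1094 − 31 = 1063 left.
January 2149 has 31 days: 1063 − 31 = 1032 left.
February 2149 has 28 days (2149 is not a leap year): 1032 − 28 = 1004 left.
March 2149 has 31 days: 1004 − 31 = 973 left.
April 2149 has 30 days: 973 − 30 = 943 left.
May 2149 has 31 days: 943 − 31 = 912 left.
June 2149 has 30 days: 912 − 30 = 882 left.
July 2149 has 31 days: 882 − 31 = 851 left.
August 2149 has 31 days: 851 − 31 = 820 left.
September 2149 has 30 days: 820 − 30 = 790 left.
October 2149 has 31 days: 790 − 31 = 759 left.
November 2149 has 30 days: 759 − 30 = 729 left.
December 2149 has 31 days: 729 − 31 = 698 left.
January 2150 has 31 days: 698 − 31 = 667 left.
February 2150 has 28 days (2150 is not a leap year): 667 − 28 = 639 left.
March 2150 has 31 days: 639 − 31 = 608 left.
April 2150 has 30 days: 608 − 30 = 578 left.
May 2150 has 31 days: 578 − 31 = 547 left.
June 2150 has 30 days: 547 − 30 = 517 left.
July 2150 has 31 days: 517 − 31 = 486 left.
August 2150 has 31 days: 486 − 31 = 455 left.
September 2150 has 30 days: 455 − 30 = 425 left.
October 2150 has 31 days: 425 − 31 = 394 left.
November 2150 has 30 days: 394 − 30 = 364 left.
December 2150 has 31 days: 364 − 31 = 333 left.
January 2151 has 31 days: 333 − 31 = 302 left.
February 2151 has 28 days (2151 is not a leap year): 302 − 28 = 274 left.
March 2151 has 31 days: 274 − 31 = 243 left.
April 2151 has 30 days: 243 − 30 = 213 left.
May 2151 has 31 days: 213 − 31 = 182 left.
June 2151 has 30 days: 182 − 30 = 152 left.
July 2151 has 31 days: 152 − 31 = 121 left.
August 2151 has 31 days: 121 − 31 = 90 left.
September 2151 has 30 days: 90 − 30 = 60 left.
October 2151 has 31 days: 60 − 31 = 29 left.
29 days into November 2151 → November 29, 2151.

November 29, 2151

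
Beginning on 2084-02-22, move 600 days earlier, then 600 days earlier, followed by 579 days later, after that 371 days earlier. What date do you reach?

Counting back 600 days from February 22, 2084:
Going back 22 days from February 22, 2084 reaches the end of the previous month; 600 − 22 = 578 left.
January 2084 has 31 days: 578 − 31 = 547 left.
December 2083 has 31 days: 547 − 31 = 516 left.
November 2083 has 30 days: 516 − 30 = 486 left.
October 2083 has 31 days: 486 − 31 = 455 left.
September 2083 has 30 days: 455 − 30 = 425 left.
August 2083 has 31 days: 425 − 31 = 394 left.
July 2083 has 31 days: 394 − 31 = 363 left.
June 2083 has 30 days: 363 − 30 = 333 left.
May 2083 has 31 days: 333 − 31 = 302 left.
April 2083 has 30 days: 302 − 30 = 272 left.
March 2083 has 31 days: 272 − 31 = 241 left.
February 2083 has 28 days (2083 is not a leap year): 241 − 28 = 213 left.
January 2083 has 31 days: 213 − 31 = 182 left.
December 2082 has 31 days: 182 − 31 = 151 left.
November 2082 has 30 days: 151 − 30 = 121 left.
October 2082 has 31 days: 121 − 31 = 90 left.
September 2082 has 30 days: 90 − 30 = 60 left.
August 2082 has 31 days: 60 − 31 = 29 left.
July 2082 has 31 days; 31 − 29 = 2 → July 2, 2082.
Counting back 600 days from July 2, 2082:
Going back 2 days from July 2, 2082 reaches the end of the previous month; 600 − 2 = 598 left.
June 2082 has 30 days: 598 − 30 = 568 left.
May 2082 has 31 days: 568 − 31 = 537 left.
April 2082 has 30 days: 537 − 30 = 507 left.
March 2082 has 31 days: 507 − 31 = 476 left.
February 2082 has 28 days (2082 is not a leap year): 476 − 28 = 448 left.
January 2082 has 31 days: 448 − 31 = 417 left.
December 2081 has 31 days: 417 − 31 = 386 left.
November 2081 has 30 days: 386 − 30 = 356 left.
October 2081 has 31 days: 356 − 31 = 325 left.
September 2081 has 30 days: 325 − 30 = 295 left.
August 2081 has 31 days: 295 − 31 = 264 left.
July 2081 has 31 days: 264 − 31 = 233 left.
June 2081 has 30 days: 233 − 30 = 203 left.
May 2081 has 31 days: 203 − 31 = 172 left.
April 2081 has 30 days: 172 − 30 = 142 left.
March 2081 has 31 days: 142 − 31 = 111 left.
February 2081 has 28 days (2081 is not a leap year): 111 − 28 = 83 left.
January 2081 has 31 days: 83 − 31 = 52 left.
December 2080 has 31 days: 52 − 31 = 21 left.
November 2080 has 30 days; 30 − 21 = 9 → November 9, 2080.
Counting forward 579 days from November 9, 2080:
November has 30 days, so 30 − 9 = 21 days remain after November 9, 2080; 579 − 21 = 558 left.
December 2080 has 31 days: 558 − 31 = 527 left.
January 2081 has 31 days: 527 − 31 = 496 left.
February 2081 has 28 days (2081 is not a leap year): 496 − 28 = 468 left.
March 2081 has 31 days: 468 − 31 = 437 left.
April 2081 has 30 days: 437 − 30 = 407 left.
May 2081 has 31 days: 407 − 31 = 376 left.
June 2081 has 30 days: 376 − 30 = 346 left.
July 2081 has 31 days: 346 − 31 = 315 left.
August 2081 has 31 days: 315 − 31 = 284 left.
September 2081 has 30 days: 284 − 30 = 254 left.
October 2081 has 31 days: 254 − 31 = 223 left.
November 2081 has 30 days: 223 − 30 = 193 left.
December 2081 has 31 days: 193 − 31 = 162 left.
January 2082 has 31 days: 162 − 31 = 131 left.
February 2082 has 28 days (2082 is not a leap year): 131 − 28 = 103 left.
March 2082 has 31 days: 103 − 31 = 72 left.
April 2082 has 30 days: 72 − 30 = 42 left.
May 2082 has 31 days: 42 − 31 = 11 left.
11 days into June 2082 → June 11, 2082.
Counting back 371 days from June 11, 2082:
Going back 11 days from June 11, 2082 reaches the end of the previous month; 371 − 11 = 360 left.
May 2082 has 31 days: 360 − 31 = 329 left.
April 2082 has 30 days: 329 − 30 = 299 left.
March 2082 has 31 days: 299 − 31 = 268 left.
February 2082 has 28 days (2082 is not a leap year): 268 − 28 = 240 left.
January 2082 has 31 days: 240 − 31 = 209 left.
December 2081 has 31 days: 209 − 31 = 178 left.
November 2081 has 30 days: 178 − 30 = 148 left.
October 2081 has 31 days: 148 − 31 = 117 left.
September 2081 has 30 days: 117 − 30 = 87 left.
August 2081 has 31 days: 87 − 31 = 56 left.
July 2081 has 31 days: 56 − 31 = 25 left.
June 2081 has 30 days; 30 − 25 = 5 → June 5, 2081.

June 5, 2081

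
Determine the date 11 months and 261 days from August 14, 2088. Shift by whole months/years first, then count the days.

Counting forward 11 months and 261 days from August 14, 2088: first the month/year part, then the days.
month 8 + 11 = 19, which is month 7 of year 2089 → July 2089.
Day 14 is valid in July, giving July 14, 2089.
Now add 261 days from July 14, 2089.
July has 31 days, so 31 − 14 = 17 days remain after July 14, 2089; 261 − 17 = 244 left.
August 2089 has 31 days: 244 − 31 = 213 left.
September 2089 has 30 days: 213 − 30 = 183 left.
October 2089 has 31 days: 183 − 31 = 152 left.
November 2089 has 30 days: 152 − 30 = 122 left.
December 2089 has 31 days: 122 − 31 = 91 left.
January 2090 has 31 days: 91 − 31 = 60 left.
February 2090 has 28 days (2090 is not a leap year): 60 − 28 = 32 left.
March 2090 has 31 days: 32 − 31 = 1 left.
1 day into April 2090 → April 1, 2090.

April 1, 2090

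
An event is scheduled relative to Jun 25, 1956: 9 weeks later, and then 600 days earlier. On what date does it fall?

Adding 9 weeks (= 63 days) from June 25, 1956:
June has 30 days, so 30 − 25 = 5 days remain after June 25, 1956; 63 − 5 = 58 left.
July 1956 has 31 days: 58 − 31 = 27 left.
27 days into August 1956 → August 27, 1956.
Counting back 600 days from August 27, 1956:
Going back 27 days from August 27, 1956 reaches the end of the previous month; 600 − 27 = 573 left.
July 1956 has 31 days: 573 − 31 = 542 left.
June 1956 has 30 days: 542 − 30 = 512 left.
May 1956 has 31 days: 512 − 31 = 481 left.
April 1956 has 30 days: 481 − 30 = 451 left.
March 1956 has 31 days: 451 − 31 = 420 left.
February 1956 has 29 days (1956 is a leap year): 420 − 29 = 391 left.
January 1956 has 31 days: 391 − 31 = 360 left.
December 1955 has 31 days: 360 − 31 = 329 left.
November 1955 has 30 days: 329 − 30 = 299 left.
October 1955 has 31 days: 299 − 31 = 268 left.
September 1955 has 30 days: 268 − 30 = 238 left.
August 1955 has 31 days: 238 − 31 = 207 left.
July 1955 has 31 days: 207 − 31 = 176 left.
June 1955 has 30 days: 176 − 30 = 146 left.
May 1955 has 31 days: 146 − 31 = 115 left.
April 1955 has 30 days: 115 − 30 = 85 left.
March 1955 has 31 days: 85 − 31 = 54 left.
February 1955 has 28 days (1955 is not a leap year): 54 − 28 = 26 left.
January 1955 has 31 days; 31 − 26 = 5 → January 5, 1955.

January 5, 1955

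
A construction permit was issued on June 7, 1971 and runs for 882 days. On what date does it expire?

Advancing 882 days from June 7, 1971.
June has 30 days, so 30 − 7 = 23 days remain after June 7, 1971; 882 − 23 = 859 left.
July 1971 has 31 days: 859 − 31 = 828 left.
August 1971 has 31 days: 828 − 31 = 797 left.
September 1971 has 30 days: 797 − 30 = 767 left.
October 1971 has 31 days: 767 − 31 = 736 left.
November 1971 has 30 days: 736 − 30 = 706 left.
December 1971 has 31 days: 706 − 31 = 675 left.
January 1972 has 31 days: 675 − 31 = 644 left.
February 1972 has 29 days (1972 is a leap year): 644 − 29 = 615 left.
March 1972 has 31 days: 615 − 31 = 584 left.
April 1972 has 30 days: 584 − 30 = 554 left.
May 1972 has 31 days: 554 − 31 = 523 left.
June 1972 has 30 days: 523 − 30 = 493 left.
July 1972 has 31 days: 493 − 31 = 462 left.
August 1972 has 31 days: 462 − 31 = 431 left.
September 1972 has 30 days: 431 − 30 = 401 left.
October 1972 has 31 days: 401 − 31 = 370 left.
November 1972 has 30 days: 370 − 30 = 340 left.
December 1972 has 31 days: 340 − 31 = 309 left.
January 1973 has 31 days: 309 − 31 = 278 left.
February 1973 has 28 days (1973 is not a leap year): 278 − 28 = 250 left.
March 1973 has 31 days: 250 − 31 = 219 left.
April 1973 has 30 days: 219 − 30 = 189 left.
May 1973 has 31 days: 189 − 31 = 158 left.
June 1973 has 30 days: 158 − 30 = 128 left.
July 1973 has 31 days: 128 − 31 = 97 left.
August 1973 has 31 days: 97 − 31 = 66 left.
September 1973 has 30 days: 66 − 30 = 36 left.
October 1973 has 31 days: 36 − 31 = 5 left.
5 days into November 1973 → November 5, 1973.

November 5, 1973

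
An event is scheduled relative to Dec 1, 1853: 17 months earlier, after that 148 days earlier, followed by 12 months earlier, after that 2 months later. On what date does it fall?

April 4, 1851

Going back 17 months from December 1, 1853:
month 12 − 17 = -5, which is month 7 of year 1852 → July 1852.
Day 1 is valid in July, giving July 1, 1852.
Subtracting 148 days from July 1, 1852:
Going back 1 day from July 1, 1852 reaches the end of the previous month; 148 − 1 = 147 left.
June 1852 has 30 days: 147 − 30 = 117 left.
May 1852 has 31 days: 117 − 31 = 86 left.
April 1852 has 30 days: 86 − 30 = 56 left.
March 1852 has 31 days: 56 − 31 = 25 left.
February 1852 has 29 days; 29 − 25 = 4 → February 4, 1852.
Subtracting 12 months from February 4, 1852:
month 2 − 12 = -10, which is month 2 of year 1851 → February 1851.
Day 4 is valid in February, giving February 4, 1851.
Advancing 2 months from February 4, 1851:
month 2 + 2 = 4 → April 1851.
Day 4 is valid in April, giving April 4, 1851.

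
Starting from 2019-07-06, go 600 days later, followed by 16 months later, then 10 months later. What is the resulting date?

April 25, 2023

Counting forward 600 days from July 6, 2019:
July has 31 days, so 31 − 6 = 25 days remain after July 6, 2019; 600 − 25 = 575 left.
August 2019 has 31 days: 575 − 31 = 544 left.
September 2019 has 30 days: 544 − 30 = 514 left.
October 2019 has 31 days: 514 − 31 = 483 left.
November 2019 has 30 days: 483 − 30 = 453 left.
December 2019 has 31 days: 453 − 31 = 422 left.
January 2020 has 31 days: 422 − 31 = 391 left.
February 2020 has 29 days (2020 is a leap year): 391 − 29 = 362 left.
March 2020 has 31 days: 362 − 31 = 331 left.
April 2020 has 30 days: 331 − 30 = 301 left.
May 2020 has 31 days: 301 − 31 = 270 left.
June 2020 has 30 days: 270 − 30 = 240 left.
July 2020 has 31 days: 240 − 31 = 209 left.
August 2020 has 31 days: 209 − 31 = 178 left.
September 2020 has 30 days: 178 − 30 = 148 left.
October 2020 has 31 days: 148 − 31 = 117 left.
November 2020 has 30 days: 117 − 30 = 87 left.
December 2020 has 31 days: 87 − 31 = 56 left.
January 2021 has 31 days: 56 − 31 = 25 left.
25 days into February 2021 → February 25, 2021.
Counting forward 16 months from February 25, 2021:
month 2 + 16 = 18, which is month 6 of year 2022 → June 2022.
Day 25 is valid in June, giving June 25, 2022.
Adding 10 months from June 25, 2022:
month 6 + 10 = 16, which is month 4 of year 2023 → April 2023.
Day 25 is valid in April, giving April 25, 2023.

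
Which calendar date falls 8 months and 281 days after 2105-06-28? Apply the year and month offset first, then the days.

December 6, 2106

Advancing 8 months and 281 days from June 28, 2105: first the month/year part, then the days.
month 6 + 8 = 14, which is month 2 of year 2106 → February 2106.
Day 28 is valid in February, giving February 28, 2106.
Now add 281 days from February 28, 2106.
February has 28 days, so 28 − 28 = 0 days remain after February 28, 2106; 281 − 0 = 281 left.
March 2106 has 31 days: 281 − 31 = 250 left.
April 2106 has 30 days: 250 − 30 = 220 left.
May 2106 has 31 days: 220 − 31 = 189 left.
June 2106 has 30 days: 189 − 30 = 159 left.
July 2106 has 31 days: 159 − 31 = 128 left.
August 2106 has 31 days: 128 − 31 = 97 left.
September 2106 has 30 days: 97 − 30 = 67 left.
October 2106 has 31 days: 67 − 31 = 36 left.
November 2106 has 30 days: 36 − 30 = 6 left.
6 days into December 2106 → December 6, 2106.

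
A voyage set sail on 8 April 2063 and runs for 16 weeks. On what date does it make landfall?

July 29, 2063

Adding 16 weeks = 112 days from April 8, 2063.
April has 30 days, so 30 − 8 = 22 days remain after April 8, 2063; 112 − 22 = 90 left.
May 2063 has 31 days: 90 − 31 = 59 left.
June 2063 has 30 days: 59 − 30 = 29 left.
29 days into July 2063 → July 29, 2063.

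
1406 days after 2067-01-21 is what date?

November 27, 2070

Adding 1406 days from January 21, 2067.
January has 31 days, so 31 − 21 = 10 days remain after January 21, 2067; 1406 − 10 = 1396 left.
February 2067 has 28 days (2067 is not a leap year): 1396 − 28 = 1368 left.
March 2067 has 31 days: 1368 − 31 = 1337 left.
April 2067 has 30 days: 1337 − 30 = 1307 left.
May 2067 has 31 days: 1307 − 31 = 1276 left.
June 2067 has 30 days: 1276 − 30 = 1246 left.
July 2067 has 31 days: 1246 − 31 = 1215 left.
August 2067 has 31 days: 1215 − 31 = 1184 left.
September 2067 has 30 days: 1184 − 30 = 1154 left.
October 2067 has 31 days: 1154 − 31 = 1123 left.
November 2067 has 30 days: 1123 − 30 = 1093 left.
December 2067 has 31 days: 1093 − 31 = 1062 left.
January 2068 has 31 days: 1062 − 31 = 1031 left.
February 2068 has 29 days (2068 is a leap year): 1031 − 29 = 1002 left.
March 2068 has 31 days: 1002 − 31 = 971 left.
April 2068 has 30 days: 971 − 30 = 941 left.
May 2068 has 31 days: 941 − 31 = 910 left.
June 2068 has 30 days: 910 − 30 = 880 left.
July 2068 has 31 days: 880 − 31 = 849 left.
August 2068 has 31 days: 849 − 31 = 818 left.
September 2068 has 30 days: 818 − 30 = 788 left.
October 2068 has 31 days: 788 − 31 = 757 left.
November 2068 has 30 days: 757 − 30 = 727 left.
December 2068 has 31 days: 727 − 31 = 696 left.
January 2069 has 31 days: 696 − 31 = 665 left.
February 2069 has 28 days (2069 is not a leap year): 665 − 28 = 637 left.
March 2069 has 31 days: 637 − 31 = 606 left.
April 2069 has 30 days: 606 − 30 = 576 left.
May 2069 has 31 days: 576 − 31 = 545 left.
June 2069 has 30 days: 545 − 30 = 515 left.
July 2069 has 31 days: 515 − 31 = 484 left.
August 2069 has 31 days: 484 − 31 = 453 left.
September 2069 has 30 days: 453 − 30 = 423 left.
October 2069 has 31 days: 423 − 31 = 392 left.
November 2069 has 30 days: 392 − 30 = 362 left.
December 2069 has 31 days: 362 − 31 = 331 left.
January 2070 has 31 days: 331 − 31 = 300 left.
February 2070 has 28 days (2070 is not a leap year): 300 − 28 = 272 left.
March 2070 has 31 days: 272 − 31 = 241 left.
April 2070 has 30 days: 241 − 30 = 211 left.
May 2070 has 31 days: 211 − 31 = 180 left.
June 2070 has 30 days: 180 − 30 = 150 left.
July 2070 has 31 days: 150 − 31 = 119 left.
August 2070 has 31 days: 119 − 31 = 88 left.
September 2070 has 30 days: 88 − 30 = 58 left.
October 2070 has 31 days: 58 − 31 = 27 left.
27 days into November 2070 → November 27, 2070.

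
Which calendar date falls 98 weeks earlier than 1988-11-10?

December 25, 1986

Going back 98 weeks = 686 days from November 10, 1988.
Going back 10 days from November 10, 1988 reaches the end of the previous month; 686 − 10 = 676 left.
October 1988 has 31 days: 676 − 31 = 645 left.
September 1988 has 30 days: 645 − 30 = 615 left.
August 1988 has 31 days: 615 − 31 = 584 left.
July 1988 has 31 days: 584 − 31 = 553 left.
June 1988 has 30 days: 553 − 30 = 523 left.
May 1988 has 31 days: 523 − 31 = 492 left.
April 1988 has 30 days: 492 − 30 = 462 left.
March 1988 has 31 days: 462 − 31 = 431 left.
February 1988 has 29 days (1988 is a leap year): 431 − 29 = 402 left.
January 1988 has 31 days: 402 − 31 = 371 left.
December 1987 has 31 days: 371 − 31 = 340 left.
November 1987 has 30 days: 340 − 30 = 310 left.
October 1987 has 31 days: 310 − 31 = 279 left.
September 1987 has 30 days: 279 − 30 = 249 left.
August 1987 has 31 days: 249 − 31 = 218 left.
July 1987 has 31 days: 218 − 31 = 187 left.
June 1987 has 30 days: 187 − 30 = 157 left.
May 1987 has 31 days: 157 − 31 = 126 left.
April 1987 has 30 days: 126 − 30 = 96 left.
March 1987 has 31 days: 96 − 31 = 65 left.
February 1987 has 28 days (1987 is not a leap year): 65 − 28 = 37 left.
January 1987 has 31 days: 37 − 31 = 6 left.
December 1986 has 31 days; 31 − 6 = 25 → December 25, 1986.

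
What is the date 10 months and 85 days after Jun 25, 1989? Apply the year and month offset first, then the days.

July 19, 1990

Advancing 10 months and 85 days from June 25, 1989: first the month/year part, then the days.
month 6 + 10 = 16, which is month 4 of year 1990 → April 1990.
Day 25 is valid in April, giving April 25, 1990.
Now add 85 days from April 25, 1990.
April has 30 days, so 30 − 25 = 5 days remain after April 25, 1990; 85 − 5 = 80 left.
May 1990 has 31 days: 80 − 31 = 49 left.
June 1990 has 30 days: 49 − 30 = 19 left.
19 days into July 1990 → July 19, 1990.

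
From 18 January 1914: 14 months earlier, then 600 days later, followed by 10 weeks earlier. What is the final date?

Counting back 14 months from January 18, 1914:
month 1 − 14 = -13, which is month 11 of year 1912 → November 1912.
Day 18 is valid in November, giving November 18, 1912.
Counting forward 600 days from November 18, 1912:
November has 30 days, so 30 − 18 = 12 days remain after November 18, 1912; 600 − 12 = 588 left.
December 1912 has 31 days: 588 − 31 = 557 left.
January 1913 has 31 days: 557 − 31 = 526 left.
February 1913 has 28 days (1913 is not a leap year): 526 − 28 = 498 left.
March 1913 has 31 days: 498 − 31 = 467 left.
April 1913 has 30 days: 467 − 30 = 437 left.
May 1913 has 31 days: 437 − 31 = 406 left.
June 1913 has 30 days: 406 − 30 = 376 left.
July 1913 has 31 days: 376 − 31 = 345 left.
August 1913 has 31 days: 345 − 31 = 314 left.
September 1913 has 30 days: 314 − 30 = 284 left.
October 1913 has 31 days: 284 − 31 = 253 left.
November 1913 has 30 days: 253 − 30 = 223 left.
December 1913 has 31 days: 223 − 31 = 192 left.
January 1914 has 31 days: 192 − 31 = 161 left.
February 1914 has 28 days (1914 is not a leap year): 161 − 28 = 133 left.
March 1914 has 31 days: 133 − 31 = 102 left.
April 1914 has 30 days: 102 − 30 = 72 left.
May 1914 has 31 days: 72 − 31 = 41 left.
June 1914 has 30 days: 41 − 30 = 11 left.
11 days into July 1914 → July 11, 1914.
Subtracting 10 weeks (= 70 days) from July 11, 1914:
Going back 11 days from July 11, 1914 reaches the end of the previous month; 70 − 11 = 59 left.
June 1914 has 30 days: 59 − 30 = 29 left.
May 1914 has 31 days; 31 − 29 = 2 → May 2, 1914.

May 2, 1914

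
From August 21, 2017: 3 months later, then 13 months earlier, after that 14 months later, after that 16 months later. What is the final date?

April 21, 2019

Advancing 3 months from August 21, 2017:
month 8 + 3 = 11 → November 2017.
Day 21 is valid in November, giving November 21, 2017.
Going back 13 months from November 21, 2017:
month 11 − 13 = -2, which is month 10 of year 2016 → October 2016.
Day 21 is valid in October, giving October 21, 2016.
Adding 14 months from October 21, 2016:
month 10 + 14 = 24, which is month 12 of year 2017 → December 2017.
Day 21 is valid in December, giving December 21, 2017.
Counting forward 16 months from December 21, 2017:
month 12 + 16 = 28, which is month 4 of year 2019 → April 2019.
Day 21 is valid in April, giving April 21, 2019.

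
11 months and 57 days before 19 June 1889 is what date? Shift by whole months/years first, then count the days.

Subtracting 11 months and 57 days from June 19, 1889: first the month/year part, then the days.
month 6 − 11 = -5, which is month 7 of year 1888 → July 1888.
Day 19 is valid in July, giving July 19, 1888.
Now subtract 57 days from July 19, 1888.
Going back 19 days from July 19, 1888 reaches the end of the previous month; 57 − 19 = 38 left.
June 1888 has 30 days: 38 − 30 = 8 left.
May 1888 has 31 days; 31 − 8 = 23 → May 23, 1888.

May 23, 1888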